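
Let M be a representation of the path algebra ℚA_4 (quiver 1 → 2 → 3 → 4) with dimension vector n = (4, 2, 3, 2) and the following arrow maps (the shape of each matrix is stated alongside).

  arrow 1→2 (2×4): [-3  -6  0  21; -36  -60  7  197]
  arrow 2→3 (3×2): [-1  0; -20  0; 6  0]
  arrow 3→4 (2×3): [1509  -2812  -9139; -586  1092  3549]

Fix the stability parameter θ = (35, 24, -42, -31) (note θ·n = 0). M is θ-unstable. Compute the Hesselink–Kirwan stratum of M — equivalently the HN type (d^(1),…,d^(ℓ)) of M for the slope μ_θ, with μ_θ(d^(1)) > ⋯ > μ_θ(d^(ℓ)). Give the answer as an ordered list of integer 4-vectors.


Via rank(M_{q-1}∘⋯∘M_p): M ≅ I[1,1]^2, I[1,2], I[1,4], I[3,3], I[3,4].
μ_θ-semistable layers: μ^(1)=35; μ^(2)=59/2; μ^(3)=-7/2; μ^(4)=-31; μ^(5)=-42

((2, 0, 0, 0); (1, 1, 0, 0); (1, 1, 1, 1); (0, 0, 0, 1); (0, 0, 2, 0))


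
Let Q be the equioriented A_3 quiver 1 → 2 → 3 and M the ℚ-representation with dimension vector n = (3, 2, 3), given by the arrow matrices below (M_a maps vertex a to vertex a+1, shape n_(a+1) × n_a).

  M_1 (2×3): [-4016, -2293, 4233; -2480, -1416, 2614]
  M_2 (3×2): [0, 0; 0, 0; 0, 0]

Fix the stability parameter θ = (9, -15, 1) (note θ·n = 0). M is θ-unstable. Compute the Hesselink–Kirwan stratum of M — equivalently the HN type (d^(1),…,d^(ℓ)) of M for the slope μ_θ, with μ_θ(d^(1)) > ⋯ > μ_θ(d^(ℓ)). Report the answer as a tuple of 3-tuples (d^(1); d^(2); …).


Barcode: M ≅ I[1,1], I[1,2]^2, I[3,3]^3. HN layers by μ_θ (3 steps, strictly decreasing):
  μ^(1)=9; μ^(2)=1; μ^(3)=-3

((1, 0, 0); (0, 0, 3); (2, 2, 0))


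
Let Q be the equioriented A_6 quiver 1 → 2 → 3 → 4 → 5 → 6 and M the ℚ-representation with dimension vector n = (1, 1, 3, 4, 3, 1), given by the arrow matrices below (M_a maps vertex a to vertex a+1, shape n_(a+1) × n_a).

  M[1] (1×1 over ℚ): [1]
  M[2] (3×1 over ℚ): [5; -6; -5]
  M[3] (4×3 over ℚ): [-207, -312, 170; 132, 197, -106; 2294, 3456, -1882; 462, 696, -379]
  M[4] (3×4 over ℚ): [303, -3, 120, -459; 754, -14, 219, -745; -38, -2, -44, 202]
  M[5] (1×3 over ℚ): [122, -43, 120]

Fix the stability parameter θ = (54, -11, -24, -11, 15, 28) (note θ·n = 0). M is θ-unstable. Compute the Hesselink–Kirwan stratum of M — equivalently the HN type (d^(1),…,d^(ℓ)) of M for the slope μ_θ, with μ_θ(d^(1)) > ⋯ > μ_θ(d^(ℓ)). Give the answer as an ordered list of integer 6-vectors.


Interval decomposition of M: I[1,6], I[3,4], I[3,5], I[4,4], I[5,5].
HN type (ℓ=5): μ^(1)=28; μ^(2)=15; μ^(3)=2; μ^(4)=-11; μ^(5)=-24

((0, 0, 0, 0, 0, 1); (0, 0, 0, 0, 3, 0); (1, 1, 1, 1, 0, 0); (0, 0, 0, 3, 0, 0); (0, 0, 2, 0, 0, 0))


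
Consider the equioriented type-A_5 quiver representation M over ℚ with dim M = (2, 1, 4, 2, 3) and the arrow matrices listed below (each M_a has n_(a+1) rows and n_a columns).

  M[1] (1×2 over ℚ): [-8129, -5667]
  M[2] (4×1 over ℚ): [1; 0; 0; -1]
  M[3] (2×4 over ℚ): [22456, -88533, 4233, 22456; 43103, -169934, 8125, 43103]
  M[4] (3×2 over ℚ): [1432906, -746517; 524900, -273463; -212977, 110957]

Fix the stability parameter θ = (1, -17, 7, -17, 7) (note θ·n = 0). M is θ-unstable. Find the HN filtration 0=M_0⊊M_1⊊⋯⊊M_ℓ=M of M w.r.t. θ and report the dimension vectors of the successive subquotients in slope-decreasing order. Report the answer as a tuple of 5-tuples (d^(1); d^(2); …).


Interval decomposition of M: I[1,1], I[1,3], I[3,3], I[3,5]^2, I[5,5].
HN type (ℓ=4): μ^(1)=7; μ^(2)=1; μ^(3)=-5; μ^(4)=-8

((0, 0, 2, 0, 3); (1, 0, 0, 0, 0); (0, 0, 2, 2, 0); (1, 1, 0, 0, 0))


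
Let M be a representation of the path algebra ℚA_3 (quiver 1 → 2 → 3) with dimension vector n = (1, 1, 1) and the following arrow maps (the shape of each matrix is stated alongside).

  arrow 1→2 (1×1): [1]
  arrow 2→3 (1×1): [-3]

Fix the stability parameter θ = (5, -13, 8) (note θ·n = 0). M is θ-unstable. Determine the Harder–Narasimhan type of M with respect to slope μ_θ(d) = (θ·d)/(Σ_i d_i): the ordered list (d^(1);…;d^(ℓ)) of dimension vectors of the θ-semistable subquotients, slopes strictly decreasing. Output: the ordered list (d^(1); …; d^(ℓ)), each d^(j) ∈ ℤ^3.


Interval decomposition of M: I[1,3].
HN type (ℓ=2): μ^(1)=8; μ^(2)=-4

((0, 0, 1); (1, 1, 0))


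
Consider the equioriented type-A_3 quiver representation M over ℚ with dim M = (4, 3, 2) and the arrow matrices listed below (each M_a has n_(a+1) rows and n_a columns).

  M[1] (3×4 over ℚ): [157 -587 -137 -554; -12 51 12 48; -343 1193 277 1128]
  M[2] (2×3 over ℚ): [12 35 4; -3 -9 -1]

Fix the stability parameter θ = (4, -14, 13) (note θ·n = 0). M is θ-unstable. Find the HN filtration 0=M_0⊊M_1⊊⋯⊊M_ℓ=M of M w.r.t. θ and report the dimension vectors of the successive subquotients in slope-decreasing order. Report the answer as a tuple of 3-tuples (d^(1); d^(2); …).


Interval decomposition of M: I[1,1], I[1,2], I[1,3]^2.
HN type (ℓ=3): μ^(1)=13; μ^(2)=4; μ^(3)=-5

((0, 0, 2); (1, 0, 0); (3, 3, 0))


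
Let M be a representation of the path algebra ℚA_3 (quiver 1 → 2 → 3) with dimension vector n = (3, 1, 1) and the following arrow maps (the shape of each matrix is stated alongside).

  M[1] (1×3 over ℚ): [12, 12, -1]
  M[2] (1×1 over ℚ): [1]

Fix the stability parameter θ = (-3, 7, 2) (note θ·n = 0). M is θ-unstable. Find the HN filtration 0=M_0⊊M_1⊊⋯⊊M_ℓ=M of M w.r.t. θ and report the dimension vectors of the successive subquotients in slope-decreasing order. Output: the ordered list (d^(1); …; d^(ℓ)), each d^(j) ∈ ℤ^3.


Interval decomposition of M: I[1,1]^2, I[1,3].
HN type (ℓ=2): μ^(1)=9/2; μ^(2)=-3

((0, 1, 1); (3, 0, 0))


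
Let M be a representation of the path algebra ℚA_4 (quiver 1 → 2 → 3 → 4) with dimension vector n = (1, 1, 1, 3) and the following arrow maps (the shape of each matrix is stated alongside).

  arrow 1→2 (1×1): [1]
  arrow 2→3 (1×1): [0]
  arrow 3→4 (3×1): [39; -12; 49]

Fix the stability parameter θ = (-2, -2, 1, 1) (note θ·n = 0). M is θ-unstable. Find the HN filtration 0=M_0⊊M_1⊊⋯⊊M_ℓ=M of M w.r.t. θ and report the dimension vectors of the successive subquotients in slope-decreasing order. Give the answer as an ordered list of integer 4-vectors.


Via rank(M_{q-1}∘⋯∘M_p): M ≅ I[1,2], I[3,4], I[4,4]^2.
μ_θ-semistable layers: μ^(1)=1; μ^(2)=-2

((0, 0, 1, 3); (1, 1, 0, 0))


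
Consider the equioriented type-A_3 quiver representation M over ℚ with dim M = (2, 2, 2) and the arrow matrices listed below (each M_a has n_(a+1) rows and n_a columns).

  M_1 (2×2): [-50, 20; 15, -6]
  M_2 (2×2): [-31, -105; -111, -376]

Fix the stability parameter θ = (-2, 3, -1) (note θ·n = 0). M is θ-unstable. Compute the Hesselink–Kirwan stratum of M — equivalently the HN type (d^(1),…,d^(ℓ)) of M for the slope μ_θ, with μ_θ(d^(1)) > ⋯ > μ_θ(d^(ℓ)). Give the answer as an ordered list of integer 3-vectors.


Interval decomposition of M: I[1,1], I[1,3], I[2,3].
HN type (ℓ=2): μ^(1)=1; μ^(2)=-2

((0, 2, 2); (2, 0, 0))


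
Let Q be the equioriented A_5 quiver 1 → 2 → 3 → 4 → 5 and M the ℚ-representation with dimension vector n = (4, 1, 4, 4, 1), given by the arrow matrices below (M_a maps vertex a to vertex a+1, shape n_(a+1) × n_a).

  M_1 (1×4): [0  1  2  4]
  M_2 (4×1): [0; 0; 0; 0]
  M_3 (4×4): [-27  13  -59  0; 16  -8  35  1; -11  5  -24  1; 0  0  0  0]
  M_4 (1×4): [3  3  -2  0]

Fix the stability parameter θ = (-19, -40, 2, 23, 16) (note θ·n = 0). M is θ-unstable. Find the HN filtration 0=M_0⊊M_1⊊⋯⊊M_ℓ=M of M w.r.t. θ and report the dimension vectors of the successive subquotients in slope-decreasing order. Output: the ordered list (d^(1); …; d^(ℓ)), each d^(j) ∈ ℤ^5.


Barcode: M ≅ I[1,1]^3, I[1,2], I[3,3]^2, I[3,4], I[3,5], I[4,4]^2. HN layers by μ_θ (5 steps, strictly decreasing):
  μ^(1)=23; μ^(2)=39/2; μ^(3)=2; μ^(4)=-19; μ^(5)=-59/2

((0, 0, 0, 3, 0); (0, 0, 0, 1, 1); (0, 0, 4, 0, 0); (3, 0, 0, 0, 0); (1, 1, 0, 0, 0))


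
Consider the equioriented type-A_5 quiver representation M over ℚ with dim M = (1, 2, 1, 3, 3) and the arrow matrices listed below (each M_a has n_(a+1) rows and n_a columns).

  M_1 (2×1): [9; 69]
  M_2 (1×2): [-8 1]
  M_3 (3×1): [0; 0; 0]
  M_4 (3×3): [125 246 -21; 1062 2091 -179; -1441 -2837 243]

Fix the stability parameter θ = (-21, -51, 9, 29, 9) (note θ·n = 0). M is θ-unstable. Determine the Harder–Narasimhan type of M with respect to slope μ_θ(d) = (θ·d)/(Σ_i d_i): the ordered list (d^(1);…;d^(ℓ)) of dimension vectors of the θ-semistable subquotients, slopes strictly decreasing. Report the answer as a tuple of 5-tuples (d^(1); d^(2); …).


Barcode: M ≅ I[1,3], I[2,2], I[4,5]^3. HN layers by μ_θ (4 steps, strictly decreasing):
  μ^(1)=19; μ^(2)=9; μ^(3)=-36; μ^(4)=-51

((0, 0, 0, 3, 3); (0, 0, 1, 0, 0); (1, 1, 0, 0, 0); (0, 1, 0, 0, 0))


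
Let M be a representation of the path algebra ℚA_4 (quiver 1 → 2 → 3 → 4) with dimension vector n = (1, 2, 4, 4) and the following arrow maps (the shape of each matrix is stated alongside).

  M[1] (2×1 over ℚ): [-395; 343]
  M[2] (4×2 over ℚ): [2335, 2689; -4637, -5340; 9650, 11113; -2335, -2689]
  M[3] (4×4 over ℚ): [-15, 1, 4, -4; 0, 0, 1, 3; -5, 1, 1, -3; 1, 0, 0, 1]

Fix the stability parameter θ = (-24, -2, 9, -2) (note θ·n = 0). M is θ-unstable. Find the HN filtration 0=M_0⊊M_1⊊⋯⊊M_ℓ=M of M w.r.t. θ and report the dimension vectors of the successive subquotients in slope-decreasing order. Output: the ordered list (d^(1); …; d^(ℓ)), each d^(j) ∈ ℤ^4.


Interval decomposition of M: I[1,4], I[2,4], I[3,3], I[3,4], I[4,4].
HN type (ℓ=4): μ^(1)=9; μ^(2)=7/2; μ^(3)=-2; μ^(4)=-24

((0, 0, 1, 0); (0, 0, 3, 3); (0, 2, 0, 1); (1, 0, 0, 0))


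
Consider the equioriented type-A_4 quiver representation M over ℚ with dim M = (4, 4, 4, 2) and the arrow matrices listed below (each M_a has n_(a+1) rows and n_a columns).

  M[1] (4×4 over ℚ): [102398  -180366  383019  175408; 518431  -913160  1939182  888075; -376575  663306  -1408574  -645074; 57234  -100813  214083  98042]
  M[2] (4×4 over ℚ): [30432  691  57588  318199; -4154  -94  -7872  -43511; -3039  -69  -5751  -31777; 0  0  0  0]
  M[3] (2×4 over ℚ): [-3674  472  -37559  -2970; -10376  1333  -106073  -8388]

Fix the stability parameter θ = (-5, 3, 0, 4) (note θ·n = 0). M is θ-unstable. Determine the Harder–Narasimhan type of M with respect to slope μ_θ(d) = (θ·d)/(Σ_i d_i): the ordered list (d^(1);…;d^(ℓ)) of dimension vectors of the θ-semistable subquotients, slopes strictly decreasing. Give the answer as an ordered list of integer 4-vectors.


Via rank(M_{q-1}∘⋯∘M_p): M ≅ I[1,2], I[1,3], I[1,4]^2, I[3,3].
μ_θ-semistable layers: μ^(1)=4; μ^(2)=3; μ^(3)=3/2; μ^(4)=0; μ^(5)=-5

((0, 0, 0, 2); (0, 1, 0, 0); (0, 3, 3, 0); (0, 0, 1, 0); (4, 0, 0, 0))


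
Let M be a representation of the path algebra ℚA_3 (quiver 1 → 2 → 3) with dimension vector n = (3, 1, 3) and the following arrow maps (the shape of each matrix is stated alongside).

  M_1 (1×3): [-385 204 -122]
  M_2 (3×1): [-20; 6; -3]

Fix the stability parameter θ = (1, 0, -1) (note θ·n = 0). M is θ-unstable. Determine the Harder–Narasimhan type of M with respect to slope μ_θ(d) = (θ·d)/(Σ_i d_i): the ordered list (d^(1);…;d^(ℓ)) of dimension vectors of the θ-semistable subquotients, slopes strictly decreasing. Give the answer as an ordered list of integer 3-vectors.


Interval decomposition of M: I[1,1]^2, I[1,3], I[3,3]^2.
HN type (ℓ=3): μ^(1)=1; μ^(2)=0; μ^(3)=-1

((2, 0, 0); (1, 1, 1); (0, 0, 2))


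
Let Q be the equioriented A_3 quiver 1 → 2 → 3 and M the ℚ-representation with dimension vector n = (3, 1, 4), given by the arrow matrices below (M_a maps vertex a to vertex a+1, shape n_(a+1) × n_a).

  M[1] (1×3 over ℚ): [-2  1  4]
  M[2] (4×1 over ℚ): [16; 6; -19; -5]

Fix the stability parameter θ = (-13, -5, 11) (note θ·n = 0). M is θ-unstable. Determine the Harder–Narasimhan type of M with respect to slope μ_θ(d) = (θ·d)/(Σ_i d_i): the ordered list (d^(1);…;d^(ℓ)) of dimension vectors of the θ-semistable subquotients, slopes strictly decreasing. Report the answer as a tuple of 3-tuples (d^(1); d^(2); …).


Barcode: M ≅ I[1,1]^2, I[1,3], I[3,3]^3. HN layers by μ_θ (3 steps, strictly decreasing):
  μ^(1)=11; μ^(2)=-5; μ^(3)=-13

((0, 0, 4); (0, 1, 0); (3, 0, 0))


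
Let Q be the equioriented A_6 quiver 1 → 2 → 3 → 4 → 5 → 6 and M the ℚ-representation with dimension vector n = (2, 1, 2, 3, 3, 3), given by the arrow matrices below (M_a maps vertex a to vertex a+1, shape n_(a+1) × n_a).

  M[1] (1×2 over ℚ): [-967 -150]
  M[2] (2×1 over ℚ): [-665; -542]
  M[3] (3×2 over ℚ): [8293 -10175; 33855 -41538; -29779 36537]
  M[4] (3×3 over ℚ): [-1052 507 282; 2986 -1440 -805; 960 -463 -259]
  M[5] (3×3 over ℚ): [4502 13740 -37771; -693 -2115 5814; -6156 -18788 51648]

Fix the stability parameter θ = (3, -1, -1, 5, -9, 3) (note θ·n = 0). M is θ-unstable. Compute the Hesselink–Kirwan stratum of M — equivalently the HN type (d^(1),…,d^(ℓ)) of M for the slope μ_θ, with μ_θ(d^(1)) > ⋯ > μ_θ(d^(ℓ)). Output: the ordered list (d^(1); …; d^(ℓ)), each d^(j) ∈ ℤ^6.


Interval decomposition of M: I[1,1], I[1,5], I[3,6], I[4,6], I[6,6].
HN type (ℓ=4): μ^(1)=3; μ^(2)=-3/5; μ^(3)=-5/3; μ^(4)=-2

((1, 0, 0, 0, 0, 3); (1, 1, 1, 1, 1, 0); (0, 0, 1, 1, 1, 0); (0, 0, 0, 1, 1, 0))


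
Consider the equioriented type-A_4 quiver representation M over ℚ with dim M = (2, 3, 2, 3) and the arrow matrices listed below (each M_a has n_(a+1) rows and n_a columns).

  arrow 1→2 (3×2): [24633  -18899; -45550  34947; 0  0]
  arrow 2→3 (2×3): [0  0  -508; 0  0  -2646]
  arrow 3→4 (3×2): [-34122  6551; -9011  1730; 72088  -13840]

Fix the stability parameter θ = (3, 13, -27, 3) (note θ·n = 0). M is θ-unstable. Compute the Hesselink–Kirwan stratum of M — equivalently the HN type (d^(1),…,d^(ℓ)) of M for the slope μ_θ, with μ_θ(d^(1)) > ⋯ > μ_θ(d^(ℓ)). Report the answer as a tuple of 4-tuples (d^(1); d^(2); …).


Barcode: M ≅ I[1,2]^2, I[2,4], I[3,4], I[4,4]. HN layers by μ_θ (4 steps, strictly decreasing):
  μ^(1)=13; μ^(2)=3; μ^(3)=-7; μ^(4)=-27

((0, 2, 0, 0); (2, 0, 0, 3); (0, 1, 1, 0); (0, 0, 1, 0))


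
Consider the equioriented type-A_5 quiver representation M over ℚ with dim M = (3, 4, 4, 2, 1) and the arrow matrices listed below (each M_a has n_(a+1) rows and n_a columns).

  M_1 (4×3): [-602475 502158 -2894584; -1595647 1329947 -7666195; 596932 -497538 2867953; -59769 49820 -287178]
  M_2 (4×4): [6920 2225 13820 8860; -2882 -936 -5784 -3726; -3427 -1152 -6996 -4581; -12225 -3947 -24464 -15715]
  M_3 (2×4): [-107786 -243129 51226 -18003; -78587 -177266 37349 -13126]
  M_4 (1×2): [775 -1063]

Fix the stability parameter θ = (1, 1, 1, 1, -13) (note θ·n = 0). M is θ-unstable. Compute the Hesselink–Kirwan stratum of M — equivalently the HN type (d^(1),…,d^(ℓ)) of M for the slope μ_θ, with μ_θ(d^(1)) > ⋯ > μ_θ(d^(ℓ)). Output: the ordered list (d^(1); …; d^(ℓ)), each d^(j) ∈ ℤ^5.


Barcode: M ≅ I[1,2]^2, I[1,4], I[2,5], I[3,3]^2. HN layers by μ_θ (2 steps, strictly decreasing):
  μ^(1)=1; μ^(2)=-5/2

((3, 3, 3, 1, 0); (0, 1, 1, 1, 1))


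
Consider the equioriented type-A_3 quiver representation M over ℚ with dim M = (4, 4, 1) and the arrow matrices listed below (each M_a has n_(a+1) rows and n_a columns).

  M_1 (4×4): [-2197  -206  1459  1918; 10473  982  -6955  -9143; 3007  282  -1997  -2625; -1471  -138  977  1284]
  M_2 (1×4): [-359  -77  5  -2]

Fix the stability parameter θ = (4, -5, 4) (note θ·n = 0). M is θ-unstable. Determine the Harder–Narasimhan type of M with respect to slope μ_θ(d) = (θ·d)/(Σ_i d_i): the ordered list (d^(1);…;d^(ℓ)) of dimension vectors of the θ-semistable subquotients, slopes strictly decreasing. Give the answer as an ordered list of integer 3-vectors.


Barcode: M ≅ I[1,1]^2, I[1,2], I[1,3], I[2,2]^2. HN layers by μ_θ (3 steps, strictly decreasing):
  μ^(1)=4; μ^(2)=-1/2; μ^(3)=-5

((2, 0, 1); (2, 2, 0); (0, 2, 0))


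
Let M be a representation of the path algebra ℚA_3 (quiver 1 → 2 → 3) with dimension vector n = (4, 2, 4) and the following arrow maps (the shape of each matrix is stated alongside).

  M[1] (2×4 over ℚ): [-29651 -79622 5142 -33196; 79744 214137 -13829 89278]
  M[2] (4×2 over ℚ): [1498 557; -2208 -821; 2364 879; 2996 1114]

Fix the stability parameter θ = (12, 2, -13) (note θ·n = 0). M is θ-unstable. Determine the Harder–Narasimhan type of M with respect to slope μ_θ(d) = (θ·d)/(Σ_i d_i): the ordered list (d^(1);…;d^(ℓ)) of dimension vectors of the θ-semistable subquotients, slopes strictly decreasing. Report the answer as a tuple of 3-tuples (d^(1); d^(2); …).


Interval decomposition of M: I[1,1]^2, I[1,3]^2, I[3,3]^2.
HN type (ℓ=3): μ^(1)=12; μ^(2)=1/3; μ^(3)=-13

((2, 0, 0); (2, 2, 2); (0, 0, 2))


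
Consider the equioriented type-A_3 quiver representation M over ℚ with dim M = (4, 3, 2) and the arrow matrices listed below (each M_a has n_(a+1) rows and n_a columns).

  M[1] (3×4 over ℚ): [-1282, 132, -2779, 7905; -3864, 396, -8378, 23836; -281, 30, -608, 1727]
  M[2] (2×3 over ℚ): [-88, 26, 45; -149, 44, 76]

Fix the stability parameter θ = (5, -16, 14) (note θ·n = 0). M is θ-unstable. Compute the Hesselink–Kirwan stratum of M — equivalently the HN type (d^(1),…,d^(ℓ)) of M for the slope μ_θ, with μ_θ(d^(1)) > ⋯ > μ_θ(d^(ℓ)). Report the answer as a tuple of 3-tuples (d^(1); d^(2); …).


Interval decomposition of M: I[1,1], I[1,2], I[1,3]^2.
HN type (ℓ=3): μ^(1)=14; μ^(2)=5; μ^(3)=-11/2

((0, 0, 2); (1, 0, 0); (3, 3, 0))


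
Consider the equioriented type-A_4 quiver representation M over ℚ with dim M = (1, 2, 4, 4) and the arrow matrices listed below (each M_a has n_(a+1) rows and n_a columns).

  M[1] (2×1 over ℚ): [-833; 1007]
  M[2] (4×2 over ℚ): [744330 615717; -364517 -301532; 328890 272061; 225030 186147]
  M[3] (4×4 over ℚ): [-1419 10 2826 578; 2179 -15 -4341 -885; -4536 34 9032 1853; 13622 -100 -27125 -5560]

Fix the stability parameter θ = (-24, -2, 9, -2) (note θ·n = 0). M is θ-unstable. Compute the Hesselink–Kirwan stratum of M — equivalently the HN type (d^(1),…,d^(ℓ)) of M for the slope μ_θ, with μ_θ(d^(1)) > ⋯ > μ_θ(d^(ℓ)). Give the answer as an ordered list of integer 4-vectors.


Interval decomposition of M: I[1,4], I[2,4], I[3,4]^2.
HN type (ℓ=3): μ^(1)=7/2; μ^(2)=-2; μ^(3)=-24

((0, 0, 4, 4); (0, 2, 0, 0); (1, 0, 0, 0))


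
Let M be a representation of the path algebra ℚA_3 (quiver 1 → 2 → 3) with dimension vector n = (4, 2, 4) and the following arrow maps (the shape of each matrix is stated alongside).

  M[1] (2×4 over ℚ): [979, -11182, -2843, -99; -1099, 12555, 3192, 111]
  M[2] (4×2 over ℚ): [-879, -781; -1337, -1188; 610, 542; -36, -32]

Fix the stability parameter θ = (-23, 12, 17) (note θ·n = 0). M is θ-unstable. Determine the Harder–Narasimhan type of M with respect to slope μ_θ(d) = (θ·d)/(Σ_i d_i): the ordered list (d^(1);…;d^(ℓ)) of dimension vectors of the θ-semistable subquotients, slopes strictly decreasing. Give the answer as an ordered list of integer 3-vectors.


Via rank(M_{q-1}∘⋯∘M_p): M ≅ I[1,1]^2, I[1,3]^2, I[3,3]^2.
μ_θ-semistable layers: μ^(1)=17; μ^(2)=12; μ^(3)=-23

((0, 0, 4); (0, 2, 0); (4, 0, 0))


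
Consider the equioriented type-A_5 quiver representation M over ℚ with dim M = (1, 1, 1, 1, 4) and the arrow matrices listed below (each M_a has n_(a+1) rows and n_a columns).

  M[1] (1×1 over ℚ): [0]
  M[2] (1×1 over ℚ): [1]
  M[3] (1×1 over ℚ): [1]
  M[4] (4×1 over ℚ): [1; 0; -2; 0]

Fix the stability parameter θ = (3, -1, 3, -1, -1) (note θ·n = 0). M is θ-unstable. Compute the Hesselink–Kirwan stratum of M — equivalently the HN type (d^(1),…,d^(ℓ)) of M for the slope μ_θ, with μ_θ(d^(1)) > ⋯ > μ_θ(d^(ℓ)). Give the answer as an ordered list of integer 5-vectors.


Via rank(M_{q-1}∘⋯∘M_p): M ≅ I[1,1], I[2,5], I[5,5]^3.
μ_θ-semistable layers: μ^(1)=3; μ^(2)=1/3; μ^(3)=-1

((1, 0, 0, 0, 0); (0, 0, 1, 1, 1); (0, 1, 0, 0, 3))


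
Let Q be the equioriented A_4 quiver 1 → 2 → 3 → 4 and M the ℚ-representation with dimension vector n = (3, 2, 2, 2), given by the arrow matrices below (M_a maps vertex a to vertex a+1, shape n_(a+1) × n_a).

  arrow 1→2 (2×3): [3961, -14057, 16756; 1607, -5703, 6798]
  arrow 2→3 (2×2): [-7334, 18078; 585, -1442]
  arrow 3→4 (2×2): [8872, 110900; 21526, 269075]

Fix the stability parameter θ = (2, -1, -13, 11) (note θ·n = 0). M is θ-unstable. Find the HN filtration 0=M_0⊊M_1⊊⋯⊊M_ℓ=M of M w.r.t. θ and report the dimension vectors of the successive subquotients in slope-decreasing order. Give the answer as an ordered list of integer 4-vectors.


Barcode: M ≅ I[1,1], I[1,3], I[1,4], I[4,4]. HN layers by μ_θ (3 steps, strictly decreasing):
  μ^(1)=11; μ^(2)=2; μ^(3)=-4

((0, 0, 0, 2); (1, 0, 0, 0); (2, 2, 2, 0))


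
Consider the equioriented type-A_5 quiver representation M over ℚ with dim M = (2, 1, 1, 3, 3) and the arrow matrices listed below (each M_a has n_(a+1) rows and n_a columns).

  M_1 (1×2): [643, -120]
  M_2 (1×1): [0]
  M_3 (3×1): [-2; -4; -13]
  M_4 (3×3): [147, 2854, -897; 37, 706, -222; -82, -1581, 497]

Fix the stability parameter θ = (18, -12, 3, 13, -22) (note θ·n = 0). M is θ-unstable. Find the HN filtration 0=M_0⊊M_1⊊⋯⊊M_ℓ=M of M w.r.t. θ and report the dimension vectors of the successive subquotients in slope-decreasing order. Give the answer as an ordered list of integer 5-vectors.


Interval decomposition of M: I[1,1], I[1,2], I[3,5], I[4,5]^2.
HN type (ℓ=4): μ^(1)=18; μ^(2)=3; μ^(3)=-2; μ^(4)=-9/2

((1, 0, 0, 0, 0); (1, 1, 0, 0, 0); (0, 0, 1, 1, 1); (0, 0, 0, 2, 2))


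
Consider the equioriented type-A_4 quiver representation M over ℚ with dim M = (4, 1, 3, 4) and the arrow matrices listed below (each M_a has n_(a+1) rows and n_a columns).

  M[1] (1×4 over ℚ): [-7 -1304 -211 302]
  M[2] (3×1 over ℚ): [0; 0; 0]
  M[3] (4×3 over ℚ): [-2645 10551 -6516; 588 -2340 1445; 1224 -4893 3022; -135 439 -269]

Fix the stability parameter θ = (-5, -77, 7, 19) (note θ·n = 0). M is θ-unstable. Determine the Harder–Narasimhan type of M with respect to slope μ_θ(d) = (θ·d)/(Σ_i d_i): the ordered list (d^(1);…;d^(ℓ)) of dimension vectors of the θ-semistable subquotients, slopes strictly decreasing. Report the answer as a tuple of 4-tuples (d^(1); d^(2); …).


Via rank(M_{q-1}∘⋯∘M_p): M ≅ I[1,1]^3, I[1,2], I[3,4]^3, I[4,4].
μ_θ-semistable layers: μ^(1)=19; μ^(2)=7; μ^(3)=-5; μ^(4)=-41

((0, 0, 0, 4); (0, 0, 3, 0); (3, 0, 0, 0); (1, 1, 0, 0))


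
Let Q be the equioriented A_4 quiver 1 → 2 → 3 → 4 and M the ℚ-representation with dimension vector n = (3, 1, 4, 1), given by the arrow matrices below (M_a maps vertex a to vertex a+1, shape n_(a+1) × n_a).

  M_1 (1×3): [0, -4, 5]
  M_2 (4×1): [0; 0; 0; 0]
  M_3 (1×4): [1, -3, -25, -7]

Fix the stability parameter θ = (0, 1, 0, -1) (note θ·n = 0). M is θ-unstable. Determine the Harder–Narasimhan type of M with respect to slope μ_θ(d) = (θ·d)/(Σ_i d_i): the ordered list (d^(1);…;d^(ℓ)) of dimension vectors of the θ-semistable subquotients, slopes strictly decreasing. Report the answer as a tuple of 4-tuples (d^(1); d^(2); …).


Interval decomposition of M: I[1,1]^2, I[1,2], I[3,3]^3, I[3,4].
HN type (ℓ=3): μ^(1)=1; μ^(2)=0; μ^(3)=-1/2

((0, 1, 0, 0); (3, 0, 3, 0); (0, 0, 1, 1))


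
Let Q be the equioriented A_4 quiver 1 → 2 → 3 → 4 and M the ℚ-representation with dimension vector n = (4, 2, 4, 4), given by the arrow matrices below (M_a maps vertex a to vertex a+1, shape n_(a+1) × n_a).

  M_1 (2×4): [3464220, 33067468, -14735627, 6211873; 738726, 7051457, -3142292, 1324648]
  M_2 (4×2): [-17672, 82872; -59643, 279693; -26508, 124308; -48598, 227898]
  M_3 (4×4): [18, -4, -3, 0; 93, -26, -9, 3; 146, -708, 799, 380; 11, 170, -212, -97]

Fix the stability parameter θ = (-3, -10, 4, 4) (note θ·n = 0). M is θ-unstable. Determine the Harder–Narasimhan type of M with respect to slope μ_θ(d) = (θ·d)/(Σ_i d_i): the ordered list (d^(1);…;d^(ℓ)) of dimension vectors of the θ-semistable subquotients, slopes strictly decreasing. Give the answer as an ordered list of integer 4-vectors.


Barcode: M ≅ I[1,1]^2, I[1,2], I[1,3], I[3,3], I[3,4]^2, I[4,4]^2. HN layers by μ_θ (3 steps, strictly decreasing):
  μ^(1)=4; μ^(2)=-3; μ^(3)=-13/2

((0, 0, 4, 4); (2, 0, 0, 0); (2, 2, 0, 0))


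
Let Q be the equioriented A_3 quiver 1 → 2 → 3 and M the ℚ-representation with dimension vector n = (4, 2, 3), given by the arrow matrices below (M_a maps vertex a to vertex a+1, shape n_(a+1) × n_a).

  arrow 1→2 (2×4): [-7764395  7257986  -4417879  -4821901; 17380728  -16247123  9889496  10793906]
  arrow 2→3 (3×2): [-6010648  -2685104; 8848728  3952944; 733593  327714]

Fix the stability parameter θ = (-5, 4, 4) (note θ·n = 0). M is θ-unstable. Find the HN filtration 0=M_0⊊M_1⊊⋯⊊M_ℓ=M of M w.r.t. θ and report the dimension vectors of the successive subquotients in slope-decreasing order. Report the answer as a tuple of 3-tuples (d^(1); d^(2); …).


Via rank(M_{q-1}∘⋯∘M_p): M ≅ I[1,1]^2, I[1,2], I[1,3], I[3,3]^2.
μ_θ-semistable layers: μ^(1)=4; μ^(2)=-5

((0, 2, 3); (4, 0, 0))


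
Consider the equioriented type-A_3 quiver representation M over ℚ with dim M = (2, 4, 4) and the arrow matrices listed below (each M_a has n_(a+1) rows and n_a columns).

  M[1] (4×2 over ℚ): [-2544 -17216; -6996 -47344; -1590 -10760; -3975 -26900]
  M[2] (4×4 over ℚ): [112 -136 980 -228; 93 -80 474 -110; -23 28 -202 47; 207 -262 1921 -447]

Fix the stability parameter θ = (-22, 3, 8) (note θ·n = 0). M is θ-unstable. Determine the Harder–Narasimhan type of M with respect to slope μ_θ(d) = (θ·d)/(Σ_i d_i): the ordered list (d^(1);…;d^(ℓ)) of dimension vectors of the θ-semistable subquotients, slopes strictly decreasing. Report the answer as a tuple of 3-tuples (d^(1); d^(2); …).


Interval decomposition of M: I[1,1], I[1,3], I[2,2], I[2,3]^2, I[3,3].
HN type (ℓ=3): μ^(1)=8; μ^(2)=3; μ^(3)=-22

((0, 0, 4); (0, 4, 0); (2, 0, 0))


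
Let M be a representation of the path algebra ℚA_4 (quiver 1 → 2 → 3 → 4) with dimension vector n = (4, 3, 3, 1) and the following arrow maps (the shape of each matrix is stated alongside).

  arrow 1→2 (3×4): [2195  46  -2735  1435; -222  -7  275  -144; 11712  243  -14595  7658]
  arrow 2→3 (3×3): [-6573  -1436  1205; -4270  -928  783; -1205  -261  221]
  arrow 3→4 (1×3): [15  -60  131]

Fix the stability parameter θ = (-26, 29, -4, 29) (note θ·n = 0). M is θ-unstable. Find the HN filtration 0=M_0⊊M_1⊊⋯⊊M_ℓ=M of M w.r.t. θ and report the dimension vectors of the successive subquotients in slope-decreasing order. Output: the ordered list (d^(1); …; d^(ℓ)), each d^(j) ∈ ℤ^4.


Interval decomposition of M: I[1,1], I[1,3]^2, I[1,4].
HN type (ℓ=3): μ^(1)=29; μ^(2)=25/2; μ^(3)=-26

((0, 0, 0, 1); (0, 3, 3, 0); (4, 0, 0, 0))


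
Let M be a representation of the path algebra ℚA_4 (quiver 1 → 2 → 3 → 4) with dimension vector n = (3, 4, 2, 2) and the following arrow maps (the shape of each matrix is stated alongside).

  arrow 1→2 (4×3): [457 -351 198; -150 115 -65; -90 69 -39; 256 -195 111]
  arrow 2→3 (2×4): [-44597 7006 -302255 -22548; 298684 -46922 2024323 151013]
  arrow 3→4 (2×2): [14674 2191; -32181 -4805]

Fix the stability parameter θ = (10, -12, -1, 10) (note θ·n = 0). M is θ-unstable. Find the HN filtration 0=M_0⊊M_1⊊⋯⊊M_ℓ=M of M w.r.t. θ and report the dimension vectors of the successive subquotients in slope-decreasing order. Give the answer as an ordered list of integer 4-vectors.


Barcode: M ≅ I[1,1], I[1,4]^2, I[2,2]^2. HN layers by μ_θ (3 steps, strictly decreasing):
  μ^(1)=10; μ^(2)=-1; μ^(3)=-12

((1, 0, 0, 2); (2, 2, 2, 0); (0, 2, 0, 0))


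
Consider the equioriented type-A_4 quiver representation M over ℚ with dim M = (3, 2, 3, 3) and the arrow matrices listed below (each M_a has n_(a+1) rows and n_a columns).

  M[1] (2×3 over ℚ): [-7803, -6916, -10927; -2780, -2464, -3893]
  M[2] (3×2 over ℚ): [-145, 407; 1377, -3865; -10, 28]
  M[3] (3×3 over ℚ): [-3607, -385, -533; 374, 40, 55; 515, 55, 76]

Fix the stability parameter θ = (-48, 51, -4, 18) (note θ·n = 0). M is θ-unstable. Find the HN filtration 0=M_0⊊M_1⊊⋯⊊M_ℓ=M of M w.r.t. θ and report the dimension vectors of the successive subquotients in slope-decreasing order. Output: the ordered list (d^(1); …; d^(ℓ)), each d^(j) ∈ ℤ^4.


Via rank(M_{q-1}∘⋯∘M_p): M ≅ I[1,1], I[1,3], I[1,4], I[3,4], I[4,4].
μ_θ-semistable layers: μ^(1)=47/2; μ^(2)=65/3; μ^(3)=18; μ^(4)=-4; μ^(5)=-48

((0, 1, 1, 0); (0, 1, 1, 1); (0, 0, 0, 2); (0, 0, 1, 0); (3, 0, 0, 0))


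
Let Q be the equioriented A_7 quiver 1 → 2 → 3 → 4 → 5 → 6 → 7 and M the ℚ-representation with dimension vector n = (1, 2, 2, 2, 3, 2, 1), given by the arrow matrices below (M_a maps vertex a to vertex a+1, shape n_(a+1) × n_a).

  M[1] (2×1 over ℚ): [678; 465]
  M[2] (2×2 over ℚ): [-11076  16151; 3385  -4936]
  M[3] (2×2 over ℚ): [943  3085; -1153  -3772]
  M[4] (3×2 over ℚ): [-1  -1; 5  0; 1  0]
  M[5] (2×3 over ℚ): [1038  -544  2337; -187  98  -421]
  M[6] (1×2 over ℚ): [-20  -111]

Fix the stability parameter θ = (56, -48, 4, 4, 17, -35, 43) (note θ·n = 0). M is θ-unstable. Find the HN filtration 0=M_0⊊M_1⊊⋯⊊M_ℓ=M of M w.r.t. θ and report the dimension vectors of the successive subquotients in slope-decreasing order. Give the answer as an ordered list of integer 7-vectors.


Via rank(M_{q-1}∘⋯∘M_p): M ≅ I[1,7], I[2,6], I[5,5].
μ_θ-semistable layers: μ^(1)=43; μ^(2)=17; μ^(3)=-1/3; μ^(4)=-5/2; μ^(5)=-48

((0, 0, 0, 0, 0, 0, 1); (0, 0, 0, 0, 1, 0, 0); (1, 1, 1, 1, 1, 1, 0); (0, 0, 1, 1, 1, 1, 0); (0, 1, 0, 0, 0, 0, 0))


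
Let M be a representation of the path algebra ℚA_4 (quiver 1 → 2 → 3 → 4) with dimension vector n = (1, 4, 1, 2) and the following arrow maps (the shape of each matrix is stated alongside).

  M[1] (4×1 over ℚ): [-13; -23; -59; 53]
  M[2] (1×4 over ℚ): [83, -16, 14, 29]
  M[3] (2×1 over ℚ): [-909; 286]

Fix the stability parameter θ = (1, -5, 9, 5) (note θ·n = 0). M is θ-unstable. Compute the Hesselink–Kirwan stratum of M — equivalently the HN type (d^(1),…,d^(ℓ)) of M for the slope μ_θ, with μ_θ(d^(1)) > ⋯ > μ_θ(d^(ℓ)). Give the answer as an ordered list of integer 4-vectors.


Barcode: M ≅ I[1,2], I[2,2]^2, I[2,4], I[4,4]. HN layers by μ_θ (4 steps, strictly decreasing):
  μ^(1)=7; μ^(2)=5; μ^(3)=-2; μ^(4)=-5

((0, 0, 1, 1); (0, 0, 0, 1); (1, 1, 0, 0); (0, 3, 0, 0))


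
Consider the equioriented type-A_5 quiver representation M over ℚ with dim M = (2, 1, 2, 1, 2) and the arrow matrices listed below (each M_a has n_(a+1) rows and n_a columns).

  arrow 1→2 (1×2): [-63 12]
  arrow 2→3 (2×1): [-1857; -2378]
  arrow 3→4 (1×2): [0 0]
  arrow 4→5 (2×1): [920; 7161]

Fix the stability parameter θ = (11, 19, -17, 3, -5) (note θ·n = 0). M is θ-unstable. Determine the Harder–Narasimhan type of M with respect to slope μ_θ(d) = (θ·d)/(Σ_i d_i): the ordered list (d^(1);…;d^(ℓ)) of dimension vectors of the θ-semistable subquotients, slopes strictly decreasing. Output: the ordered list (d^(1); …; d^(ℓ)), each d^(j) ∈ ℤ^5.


Interval decomposition of M: I[1,1], I[1,3], I[3,3], I[4,5], I[5,5].
HN type (ℓ=5): μ^(1)=11; μ^(2)=13/3; μ^(3)=-1; μ^(4)=-5; μ^(5)=-17

((1, 0, 0, 0, 0); (1, 1, 1, 0, 0); (0, 0, 0, 1, 1); (0, 0, 0, 0, 1); (0, 0, 1, 0, 0))


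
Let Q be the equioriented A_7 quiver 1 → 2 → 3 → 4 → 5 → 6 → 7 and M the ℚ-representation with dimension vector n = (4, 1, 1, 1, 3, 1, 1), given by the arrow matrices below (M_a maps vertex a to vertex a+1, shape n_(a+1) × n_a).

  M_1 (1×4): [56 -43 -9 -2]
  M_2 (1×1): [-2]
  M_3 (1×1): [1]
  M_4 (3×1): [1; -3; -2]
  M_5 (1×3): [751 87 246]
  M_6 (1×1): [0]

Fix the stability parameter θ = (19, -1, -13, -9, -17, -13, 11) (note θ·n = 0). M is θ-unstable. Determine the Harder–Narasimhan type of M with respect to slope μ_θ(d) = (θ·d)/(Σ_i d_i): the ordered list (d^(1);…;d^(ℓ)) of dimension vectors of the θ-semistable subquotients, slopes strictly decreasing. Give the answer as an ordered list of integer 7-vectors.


Barcode: M ≅ I[1,1]^3, I[1,6], I[5,5]^2, I[7,7]. HN layers by μ_θ (4 steps, strictly decreasing):
  μ^(1)=19; μ^(2)=11; μ^(3)=-17/3; μ^(4)=-17

((3, 0, 0, 0, 0, 0, 0); (0, 0, 0, 0, 0, 0, 1); (1, 1, 1, 1, 1, 1, 0); (0, 0, 0, 0, 2, 0, 0))


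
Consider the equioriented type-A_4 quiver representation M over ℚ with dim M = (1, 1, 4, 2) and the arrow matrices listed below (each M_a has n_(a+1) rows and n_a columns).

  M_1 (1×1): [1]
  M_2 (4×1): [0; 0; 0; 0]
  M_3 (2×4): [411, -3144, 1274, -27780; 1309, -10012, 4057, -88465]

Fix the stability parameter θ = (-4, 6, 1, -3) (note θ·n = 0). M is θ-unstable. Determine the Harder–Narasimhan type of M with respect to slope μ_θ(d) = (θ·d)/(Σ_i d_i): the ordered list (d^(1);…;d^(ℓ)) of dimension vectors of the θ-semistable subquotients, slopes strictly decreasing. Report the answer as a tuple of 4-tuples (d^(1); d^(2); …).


Via rank(M_{q-1}∘⋯∘M_p): M ≅ I[1,2], I[3,3]^2, I[3,4]^2.
μ_θ-semistable layers: μ^(1)=6; μ^(2)=1; μ^(3)=-1; μ^(4)=-4

((0, 1, 0, 0); (0, 0, 2, 0); (0, 0, 2, 2); (1, 0, 0, 0))


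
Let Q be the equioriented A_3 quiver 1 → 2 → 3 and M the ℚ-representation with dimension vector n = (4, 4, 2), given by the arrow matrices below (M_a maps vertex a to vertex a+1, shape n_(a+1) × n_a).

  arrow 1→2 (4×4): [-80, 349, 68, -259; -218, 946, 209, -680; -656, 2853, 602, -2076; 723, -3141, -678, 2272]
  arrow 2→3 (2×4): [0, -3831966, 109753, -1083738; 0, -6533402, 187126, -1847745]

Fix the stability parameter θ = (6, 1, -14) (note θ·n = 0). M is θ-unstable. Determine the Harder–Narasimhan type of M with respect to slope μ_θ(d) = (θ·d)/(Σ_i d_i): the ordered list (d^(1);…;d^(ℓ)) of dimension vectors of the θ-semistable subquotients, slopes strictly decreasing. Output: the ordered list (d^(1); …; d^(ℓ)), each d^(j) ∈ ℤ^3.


Interval decomposition of M: I[1,2]^2, I[1,3]^2.
HN type (ℓ=2): μ^(1)=7/2; μ^(2)=-7/3

((2, 2, 0); (2, 2, 2))


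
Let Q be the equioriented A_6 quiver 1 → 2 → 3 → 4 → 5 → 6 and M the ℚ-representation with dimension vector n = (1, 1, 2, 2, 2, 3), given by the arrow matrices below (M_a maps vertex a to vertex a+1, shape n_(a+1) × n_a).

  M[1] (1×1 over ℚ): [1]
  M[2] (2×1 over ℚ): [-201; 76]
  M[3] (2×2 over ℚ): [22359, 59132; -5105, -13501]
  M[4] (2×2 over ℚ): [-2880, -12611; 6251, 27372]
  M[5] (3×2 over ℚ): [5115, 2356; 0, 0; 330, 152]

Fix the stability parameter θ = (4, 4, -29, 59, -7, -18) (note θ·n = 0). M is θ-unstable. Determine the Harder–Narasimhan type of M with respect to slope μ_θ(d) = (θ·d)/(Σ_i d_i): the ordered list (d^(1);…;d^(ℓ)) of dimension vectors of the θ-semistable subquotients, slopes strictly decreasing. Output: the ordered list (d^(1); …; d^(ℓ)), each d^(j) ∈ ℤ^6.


Interval decomposition of M: I[1,6], I[3,5], I[6,6]^2.
HN type (ℓ=5): μ^(1)=26; μ^(2)=34/3; μ^(3)=-7; μ^(4)=-18; μ^(5)=-29

((0, 0, 0, 1, 1, 0); (0, 0, 0, 1, 1, 1); (1, 1, 1, 0, 0, 0); (0, 0, 0, 0, 0, 2); (0, 0, 1, 0, 0, 0))


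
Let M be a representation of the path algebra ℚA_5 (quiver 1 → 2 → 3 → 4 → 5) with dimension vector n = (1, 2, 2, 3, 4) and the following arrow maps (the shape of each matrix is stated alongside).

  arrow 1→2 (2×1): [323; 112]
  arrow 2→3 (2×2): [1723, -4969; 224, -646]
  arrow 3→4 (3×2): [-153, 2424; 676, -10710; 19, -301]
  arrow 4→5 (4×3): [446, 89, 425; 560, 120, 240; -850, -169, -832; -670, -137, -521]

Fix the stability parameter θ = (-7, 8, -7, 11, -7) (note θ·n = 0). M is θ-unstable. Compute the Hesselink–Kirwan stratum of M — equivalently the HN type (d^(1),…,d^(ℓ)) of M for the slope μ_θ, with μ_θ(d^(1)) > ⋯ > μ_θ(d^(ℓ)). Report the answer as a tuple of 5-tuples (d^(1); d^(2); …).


Via rank(M_{q-1}∘⋯∘M_p): M ≅ I[1,5], I[2,4], I[4,5], I[5,5]^2.
μ_θ-semistable layers: μ^(1)=11; μ^(2)=2; μ^(3)=1/2; μ^(4)=-7

((0, 0, 0, 1, 0); (0, 0, 0, 2, 2); (0, 2, 2, 0, 0); (1, 0, 0, 0, 2))


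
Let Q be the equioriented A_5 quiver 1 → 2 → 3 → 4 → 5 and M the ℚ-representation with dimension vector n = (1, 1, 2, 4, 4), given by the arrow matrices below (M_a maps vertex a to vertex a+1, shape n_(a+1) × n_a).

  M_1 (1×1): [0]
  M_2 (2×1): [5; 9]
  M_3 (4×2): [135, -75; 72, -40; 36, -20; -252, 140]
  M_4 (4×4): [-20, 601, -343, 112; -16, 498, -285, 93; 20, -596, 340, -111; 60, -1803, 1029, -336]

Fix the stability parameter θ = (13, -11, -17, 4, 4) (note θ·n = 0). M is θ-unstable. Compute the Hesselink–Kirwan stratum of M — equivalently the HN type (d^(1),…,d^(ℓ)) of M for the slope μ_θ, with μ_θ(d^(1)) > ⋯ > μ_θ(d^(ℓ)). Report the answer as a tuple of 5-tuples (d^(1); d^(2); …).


Via rank(M_{q-1}∘⋯∘M_p): M ≅ I[1,1], I[2,3], I[3,4], I[4,5]^3, I[5,5].
μ_θ-semistable layers: μ^(1)=13; μ^(2)=4; μ^(3)=-14; μ^(4)=-17

((1, 0, 0, 0, 0); (0, 0, 0, 4, 4); (0, 1, 1, 0, 0); (0, 0, 1, 0, 0))


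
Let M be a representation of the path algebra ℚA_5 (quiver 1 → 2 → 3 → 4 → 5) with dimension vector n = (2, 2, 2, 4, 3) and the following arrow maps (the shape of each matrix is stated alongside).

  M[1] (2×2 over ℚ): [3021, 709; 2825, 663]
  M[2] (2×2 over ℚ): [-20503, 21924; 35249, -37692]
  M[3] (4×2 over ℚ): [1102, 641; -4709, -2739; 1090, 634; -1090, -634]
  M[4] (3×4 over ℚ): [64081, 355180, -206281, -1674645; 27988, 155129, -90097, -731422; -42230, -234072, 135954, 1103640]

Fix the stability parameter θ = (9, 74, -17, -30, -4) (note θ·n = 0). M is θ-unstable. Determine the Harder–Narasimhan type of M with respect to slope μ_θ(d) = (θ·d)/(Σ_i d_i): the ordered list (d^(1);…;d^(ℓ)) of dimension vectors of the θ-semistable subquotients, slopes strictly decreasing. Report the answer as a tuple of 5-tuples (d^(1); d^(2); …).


Via rank(M_{q-1}∘⋯∘M_p): M ≅ I[1,2], I[1,5], I[3,5], I[4,4], I[4,5].
μ_θ-semistable layers: μ^(1)=74; μ^(2)=9; μ^(3)=32/5; μ^(4)=-4; μ^(5)=-47/2; μ^(6)=-30

((0, 1, 0, 0, 0); (1, 0, 0, 0, 0); (1, 1, 1, 1, 1); (0, 0, 0, 0, 2); (0, 0, 1, 1, 0); (0, 0, 0, 2, 0))


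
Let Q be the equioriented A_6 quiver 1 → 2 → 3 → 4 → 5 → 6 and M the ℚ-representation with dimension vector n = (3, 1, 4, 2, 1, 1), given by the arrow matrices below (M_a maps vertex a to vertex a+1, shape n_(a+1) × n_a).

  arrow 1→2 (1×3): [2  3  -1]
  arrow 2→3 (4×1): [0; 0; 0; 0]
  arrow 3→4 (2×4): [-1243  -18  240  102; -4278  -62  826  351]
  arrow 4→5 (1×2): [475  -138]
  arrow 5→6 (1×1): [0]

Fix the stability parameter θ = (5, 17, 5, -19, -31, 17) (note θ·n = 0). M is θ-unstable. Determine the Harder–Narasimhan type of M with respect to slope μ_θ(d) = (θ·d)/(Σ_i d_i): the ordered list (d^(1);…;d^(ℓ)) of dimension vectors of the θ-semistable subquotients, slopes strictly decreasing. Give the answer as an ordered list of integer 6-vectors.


Interval decomposition of M: I[1,1]^2, I[1,2], I[3,3]^2, I[3,4], I[3,5], I[6,6].
HN type (ℓ=4): μ^(1)=17; μ^(2)=5; μ^(3)=-7; μ^(4)=-15

((0, 1, 0, 0, 0, 1); (3, 0, 2, 0, 0, 0); (0, 0, 1, 1, 0, 0); (0, 0, 1, 1, 1, 0))


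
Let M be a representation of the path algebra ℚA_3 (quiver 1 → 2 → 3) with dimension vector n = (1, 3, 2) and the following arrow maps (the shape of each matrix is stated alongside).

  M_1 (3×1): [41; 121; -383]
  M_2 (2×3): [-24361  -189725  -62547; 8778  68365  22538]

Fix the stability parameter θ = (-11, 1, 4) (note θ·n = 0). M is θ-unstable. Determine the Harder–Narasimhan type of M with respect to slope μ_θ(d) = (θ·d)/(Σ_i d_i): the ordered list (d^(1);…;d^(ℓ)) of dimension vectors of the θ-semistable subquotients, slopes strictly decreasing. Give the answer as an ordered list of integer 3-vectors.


Barcode: M ≅ I[1,3], I[2,2], I[2,3]. HN layers by μ_θ (3 steps, strictly decreasing):
  μ^(1)=4; μ^(2)=1; μ^(3)=-11

((0, 0, 2); (0, 3, 0); (1, 0, 0))
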